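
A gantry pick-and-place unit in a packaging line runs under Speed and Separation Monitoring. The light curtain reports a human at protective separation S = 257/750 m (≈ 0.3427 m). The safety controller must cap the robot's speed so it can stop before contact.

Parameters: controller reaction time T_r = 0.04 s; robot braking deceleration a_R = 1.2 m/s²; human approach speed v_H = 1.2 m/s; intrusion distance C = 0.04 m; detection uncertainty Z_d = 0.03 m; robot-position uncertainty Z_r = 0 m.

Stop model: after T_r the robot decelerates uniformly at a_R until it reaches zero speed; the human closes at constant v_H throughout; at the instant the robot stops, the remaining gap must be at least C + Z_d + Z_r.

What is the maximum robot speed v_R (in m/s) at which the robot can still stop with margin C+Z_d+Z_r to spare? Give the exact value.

at the boundary: (5/12)·v² + (26/25)·v + (-337/1500) = 0
  disc = (26/25)² − 4·(5/12)·(-337/1500) = 32761/22500 ; √disc = 181/150
  v_R = (−(26/25) + 181/150) / (2·(5/12)) = 1/5 m/s
check:
braking lasts T_s = (1/5)/(6/5) = 0.1667 s
robot in T_r: 0.2000·0.0400 = 0.0080 m
braking distance = 0.2000²/(2·1.2000) = 0.0167 m
human over T_r+T_s: 1.2000·(0.0400+0.1667) = 0.2480 m
C+Z_d+Z_r = 0.0400+0.0300+0.0000 = 0.0700 m
sum ≈ 0.0080+0.0167+0.2480+0.0700 ≈ 0.3427 m = S ✓

v_R_max = 1/5 m/s = 0.2000 m/s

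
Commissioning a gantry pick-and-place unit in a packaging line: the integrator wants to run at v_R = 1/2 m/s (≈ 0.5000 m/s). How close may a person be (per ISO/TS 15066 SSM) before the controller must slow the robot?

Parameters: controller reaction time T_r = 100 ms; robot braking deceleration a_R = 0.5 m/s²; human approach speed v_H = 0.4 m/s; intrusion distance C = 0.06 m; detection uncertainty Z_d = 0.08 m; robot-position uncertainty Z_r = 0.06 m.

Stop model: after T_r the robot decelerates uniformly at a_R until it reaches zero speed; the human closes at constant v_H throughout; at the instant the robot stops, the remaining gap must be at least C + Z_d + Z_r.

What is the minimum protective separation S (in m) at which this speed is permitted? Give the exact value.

S_min = 47/50 m = 0.9400 m

T_s = v_R/a_R = (1/2)/(1/2) = 1.0000 s
robot in T_r: 0.5000·0.1000 = 0.0500 m
robot under decel: 0.5000²/(2·0.5000) = 0.2500 m
person approaches 0.4000·(0.1000+1.0000) = 0.4400 m
residual clearance needed = 0.0600+0.0800+0.0600 = 0.2000 m
S_min ≈ 0.0500+0.2500+0.4400+0.2000  ⇒  S_min = 47/50 m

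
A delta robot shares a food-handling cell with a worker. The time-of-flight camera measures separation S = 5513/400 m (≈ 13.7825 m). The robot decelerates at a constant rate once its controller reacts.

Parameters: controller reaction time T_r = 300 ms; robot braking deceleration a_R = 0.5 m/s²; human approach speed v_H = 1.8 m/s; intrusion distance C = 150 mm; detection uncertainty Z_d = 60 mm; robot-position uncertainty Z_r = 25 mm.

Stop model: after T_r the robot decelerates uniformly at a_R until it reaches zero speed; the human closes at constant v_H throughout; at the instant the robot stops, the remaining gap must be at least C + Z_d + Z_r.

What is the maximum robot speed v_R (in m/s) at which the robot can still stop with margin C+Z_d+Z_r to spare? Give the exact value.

v_R_max = 43/20 m/s = 2.1500 m/s

at the boundary: (1)·v² + (39/10)·v + (-5203/400) = 0
  disc = (39/10)² − 4·(1)·(-5203/400) = 1681/25 ; √disc = 41/5
  v_R = (−(39/10) + 41/5) / (2·(1)) = 43/20 m/s
check:
T_s = v_R/a_R = (43/20)/(1/2) = 4.3000 s
reaction-phase robot travel = 2.1500·0.3000 = 0.6450 m
robot under decel: 2.1500²/(2·0.5000) = 4.6225 m
human over T_r+T_s: 1.8000·(0.3000+4.3000) = 8.2800 m
C+Z_d+Z_r = 0.1500+0.0600+0.0250 = 0.2350 m
sum ≈ 0.6450+4.6225+8.2800+0.2350 ≈ 13.7825 m = S ✓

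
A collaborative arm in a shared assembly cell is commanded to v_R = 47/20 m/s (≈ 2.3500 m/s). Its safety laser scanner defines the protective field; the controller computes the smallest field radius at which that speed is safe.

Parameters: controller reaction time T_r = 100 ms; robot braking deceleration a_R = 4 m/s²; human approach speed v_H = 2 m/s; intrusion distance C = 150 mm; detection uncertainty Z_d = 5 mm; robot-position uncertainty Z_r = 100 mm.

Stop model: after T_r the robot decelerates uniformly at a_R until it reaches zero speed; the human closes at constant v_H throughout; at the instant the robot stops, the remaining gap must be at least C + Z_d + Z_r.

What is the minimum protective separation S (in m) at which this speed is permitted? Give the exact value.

stop time T_s = (47/20)/4 = 0.5875 s
robot covers v_R·T_r = 2.3500·0.1000 = 0.2350 m before braking
robot covers 2.3500·0.5875 − ½·4.0000·0.5875² = 0.6903 m while stopping
human over T_r+T_s: 2.0000·(0.1000+0.5875) = 1.3750 m
margins: 0.1500+0.0050+0.1000 = 0.2550 m
S_min ≈ 0.2350+0.6903+1.3750+0.2550  ⇒  S_min = 8177/3200 m

S_min = 8177/3200 m = 2.5553 m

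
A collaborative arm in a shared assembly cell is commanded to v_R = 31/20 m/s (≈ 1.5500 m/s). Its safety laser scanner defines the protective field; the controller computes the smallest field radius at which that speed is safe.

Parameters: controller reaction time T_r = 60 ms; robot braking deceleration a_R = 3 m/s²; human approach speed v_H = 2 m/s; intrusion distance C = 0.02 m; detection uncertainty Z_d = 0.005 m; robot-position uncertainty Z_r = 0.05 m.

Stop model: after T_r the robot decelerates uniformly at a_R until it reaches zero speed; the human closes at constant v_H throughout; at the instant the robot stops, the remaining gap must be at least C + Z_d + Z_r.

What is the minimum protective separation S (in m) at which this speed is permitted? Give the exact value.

braking lasts T_s = (31/20)/3 = 0.5167 s
reaction-phase robot travel = 1.5500·0.0600 = 0.0930 m
robot covers 1.5500·0.5167 − ½·3.0000·0.5167² = 0.4004 m while stopping
human closes 2.0000·0.5767 = 1.1533 m
residual clearance needed = 0.0200+0.0050+0.0500 = 0.0750 m
S_min ≈ 0.0930+0.4004+1.1533+0.0750  ⇒  S_min = 6887/4000 m

S_min = 6887/4000 m = 1.7217 m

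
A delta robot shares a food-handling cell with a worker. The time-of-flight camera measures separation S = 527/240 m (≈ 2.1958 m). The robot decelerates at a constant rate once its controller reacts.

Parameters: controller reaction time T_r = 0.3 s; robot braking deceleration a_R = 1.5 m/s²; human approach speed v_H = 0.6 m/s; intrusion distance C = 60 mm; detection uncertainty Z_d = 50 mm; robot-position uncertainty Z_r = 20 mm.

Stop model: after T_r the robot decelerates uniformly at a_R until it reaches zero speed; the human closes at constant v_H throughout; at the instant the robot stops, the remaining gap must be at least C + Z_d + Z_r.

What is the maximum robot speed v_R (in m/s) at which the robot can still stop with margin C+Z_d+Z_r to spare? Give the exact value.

at the boundary: (1/3)·v² + (7/10)·v + (-2263/1200) = 0
  disc = (7/10)² − 4·(1/3)·(-2263/1200) = 676/225 ; √disc = 26/15
  v_R = (−(7/10) + 26/15) / (2·(1/3)) = 31/20 m/s
check:
braking lasts T_s = (31/20)/(3/2) = 1.0333 s
robot in T_r: 1.5500·0.3000 = 0.4650 m
braking distance = 1.5500²/(2·1.5000) = 0.8008 m
person approaches 0.6000·(0.3000+1.0333) = 0.8000 m
margins: 0.0600+0.0500+0.0200 = 0.1300 m
sum ≈ 0.4650+0.8008+0.8000+0.1300 ≈ 2.1958 m = S ✓

v_R_max = 31/20 m/s = 1.5500 m/s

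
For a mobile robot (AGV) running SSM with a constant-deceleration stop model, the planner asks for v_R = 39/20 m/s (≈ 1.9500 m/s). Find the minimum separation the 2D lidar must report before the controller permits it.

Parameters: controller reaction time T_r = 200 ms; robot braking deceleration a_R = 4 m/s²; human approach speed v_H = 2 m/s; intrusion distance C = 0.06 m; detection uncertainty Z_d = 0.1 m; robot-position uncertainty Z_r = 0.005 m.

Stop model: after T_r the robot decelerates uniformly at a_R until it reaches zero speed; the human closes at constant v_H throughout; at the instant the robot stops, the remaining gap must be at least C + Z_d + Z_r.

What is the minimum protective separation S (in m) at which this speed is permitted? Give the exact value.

S_min = 7697/3200 m = 2.4053 m

braking lasts T_s = (39/20)/4 = 0.4875 s
robot in T_r: 1.9500·0.2000 = 0.3900 m
robot covers 1.9500·0.4875 − ½·4.0000·0.4875² = 0.4753 m while stopping
human closes 2.0000·0.6875 = 1.3750 m
residual clearance needed = 0.0600+0.1000+0.0050 = 0.1650 m
S_min ≈ 0.3900+0.4753+1.3750+0.1650  ⇒  S_min = 7697/3200 m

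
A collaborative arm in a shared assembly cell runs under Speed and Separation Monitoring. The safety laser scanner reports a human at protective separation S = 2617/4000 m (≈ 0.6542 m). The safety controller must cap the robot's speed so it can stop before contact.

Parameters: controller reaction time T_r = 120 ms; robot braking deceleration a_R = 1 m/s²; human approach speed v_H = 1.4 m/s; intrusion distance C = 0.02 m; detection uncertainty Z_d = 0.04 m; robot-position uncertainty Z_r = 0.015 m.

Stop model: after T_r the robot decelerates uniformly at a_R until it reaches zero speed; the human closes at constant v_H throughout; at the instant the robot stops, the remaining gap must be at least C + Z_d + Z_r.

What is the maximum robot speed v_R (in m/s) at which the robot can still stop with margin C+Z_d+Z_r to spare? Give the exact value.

quadratic (1/2)·v² + (38/25)·v + (-329/800) = 0
  disc = (38/25)² − 4·(1/2)·(-329/800) = 31329/10000 ; √disc = 177/100
  v_R = (−(38/25) + 177/100) / (2·(1/2)) = 1/4 m/s
check:
stop time T_s = (1/4)/1 = 0.2500 s
robot covers v_R·T_r = 0.2500·0.1200 = 0.0300 m before braking
robot covers 0.2500·0.2500 − ½·1.0000·0.2500² = 0.0312 m while stopping
human closes 1.4000·0.3700 = 0.5180 m
C+Z_d+Z_r = 0.0200+0.0400+0.0150 = 0.0750 m
sum ≈ 0.0300+0.0312+0.5180+0.0750 ≈ 0.6542 m = S ✓

v_R_max = 1/4 m/s = 0.2500 m/s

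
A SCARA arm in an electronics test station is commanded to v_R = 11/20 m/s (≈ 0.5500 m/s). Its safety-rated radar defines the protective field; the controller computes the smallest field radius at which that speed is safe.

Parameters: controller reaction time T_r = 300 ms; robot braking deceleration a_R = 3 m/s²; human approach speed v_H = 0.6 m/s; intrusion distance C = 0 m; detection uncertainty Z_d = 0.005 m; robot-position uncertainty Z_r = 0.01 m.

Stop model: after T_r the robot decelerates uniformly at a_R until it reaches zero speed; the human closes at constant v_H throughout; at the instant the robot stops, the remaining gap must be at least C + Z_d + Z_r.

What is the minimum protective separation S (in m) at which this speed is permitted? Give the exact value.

T_s = v_R/a_R = (11/20)/3 = 0.1833 s
robot covers v_R·T_r = 0.5500·0.3000 = 0.1650 m before braking
robot covers 0.5500·0.1833 − ½·3.0000·0.1833² = 0.0504 m while stopping
person approaches 0.6000·(0.3000+0.1833) = 0.2900 m
residual clearance needed = 0.0000+0.0050+0.0100 = 0.0150 m
S_min ≈ 0.1650+0.0504+0.2900+0.0150  ⇒  S_min = 1249/2400 m

S_min = 1249/2400 m = 0.5204 m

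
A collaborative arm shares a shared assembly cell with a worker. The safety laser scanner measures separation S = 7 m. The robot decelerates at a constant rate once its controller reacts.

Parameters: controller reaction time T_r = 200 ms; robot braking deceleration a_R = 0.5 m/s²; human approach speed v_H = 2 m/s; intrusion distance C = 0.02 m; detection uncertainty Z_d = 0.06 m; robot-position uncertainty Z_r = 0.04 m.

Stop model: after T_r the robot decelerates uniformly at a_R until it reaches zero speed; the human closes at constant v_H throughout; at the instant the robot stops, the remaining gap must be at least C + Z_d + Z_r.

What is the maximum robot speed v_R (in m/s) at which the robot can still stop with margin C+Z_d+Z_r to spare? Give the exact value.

quadratic (1)·v² + (21/5)·v + (-162/25) = 0
  disc = (21/5)² − 4·(1)·(-162/25) = 1089/25 ; √disc = 33/5
  v_R = (−(21/5) + 33/5) / (2·(1)) = 6/5 m/s
check:
stop time T_s = (6/5)/(1/2) = 2.4000 s
robot in T_r: 1.2000·0.2000 = 0.2400 m
braking distance = 1.2000²/(2·0.5000) = 1.4400 m
person approaches 2.0000·(0.2000+2.4000) = 5.2000 m
C+Z_d+Z_r = 0.0200+0.0600+0.0400 = 0.1200 m
sum ≈ 0.2400+1.4400+5.2000+0.1200 ≈ 7.0000 m = S ✓

v_R_max = 6/5 m/s = 1.2000 m/s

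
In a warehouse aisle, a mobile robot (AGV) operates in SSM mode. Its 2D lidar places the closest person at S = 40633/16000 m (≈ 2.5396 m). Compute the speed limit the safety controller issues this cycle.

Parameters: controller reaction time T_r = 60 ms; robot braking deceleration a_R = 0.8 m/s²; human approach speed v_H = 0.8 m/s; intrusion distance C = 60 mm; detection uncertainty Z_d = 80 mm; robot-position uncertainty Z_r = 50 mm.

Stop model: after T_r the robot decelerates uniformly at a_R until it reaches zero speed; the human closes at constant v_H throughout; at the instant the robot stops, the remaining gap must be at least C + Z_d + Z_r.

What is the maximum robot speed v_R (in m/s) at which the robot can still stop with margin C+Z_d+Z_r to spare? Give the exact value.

quadratic (5/8)·v² + (53/50)·v + (-1473/640) = 0
  disc = (53/50)² − 4·(5/8)·(-1473/640) = 1100401/160000 ; √disc = 1049/400
  v_R = (−(53/50) + 1049/400) / (2·(5/8)) = 5/4 m/s
check:
stop time T_s = (5/4)/(4/5) = 1.5625 s
reaction-phase robot travel = 1.2500·0.0600 = 0.0750 m
robot covers 1.2500·1.5625 − ½·0.8000·1.5625² = 0.9766 m while stopping
human over T_r+T_s: 0.8000·(0.0600+1.5625) = 1.2980 m
C+Z_d+Z_r = 0.0600+0.0800+0.0500 = 0.1900 m
sum ≈ 0.0750+0.9766+1.2980+0.1900 ≈ 2.5396 m = S ✓

v_R_max = 5/4 m/s = 1.2500 m/s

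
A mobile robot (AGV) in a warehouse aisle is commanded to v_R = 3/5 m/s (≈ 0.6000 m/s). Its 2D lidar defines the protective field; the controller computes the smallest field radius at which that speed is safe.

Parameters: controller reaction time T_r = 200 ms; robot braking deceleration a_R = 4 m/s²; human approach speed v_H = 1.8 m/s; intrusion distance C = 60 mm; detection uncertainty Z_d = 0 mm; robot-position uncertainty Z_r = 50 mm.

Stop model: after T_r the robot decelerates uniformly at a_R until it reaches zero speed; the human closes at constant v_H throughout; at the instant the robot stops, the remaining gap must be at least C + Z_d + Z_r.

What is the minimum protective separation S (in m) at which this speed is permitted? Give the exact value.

T_s = v_R/a_R = (3/5)/4 = 0.1500 s
robot covers v_R·T_r = 0.6000·0.2000 = 0.1200 m before braking
braking distance = 0.6000²/(2·4.0000) = 0.0450 m
human over T_r+T_s: 1.8000·(0.2000+0.1500) = 0.6300 m
residual clearance needed = 0.0600+0.0000+0.0500 = 0.1100 m
S_min ≈ 0.1200+0.0450+0.6300+0.1100  ⇒  S_min = 181/200 m

S_min = 181/200 m = 0.9050 m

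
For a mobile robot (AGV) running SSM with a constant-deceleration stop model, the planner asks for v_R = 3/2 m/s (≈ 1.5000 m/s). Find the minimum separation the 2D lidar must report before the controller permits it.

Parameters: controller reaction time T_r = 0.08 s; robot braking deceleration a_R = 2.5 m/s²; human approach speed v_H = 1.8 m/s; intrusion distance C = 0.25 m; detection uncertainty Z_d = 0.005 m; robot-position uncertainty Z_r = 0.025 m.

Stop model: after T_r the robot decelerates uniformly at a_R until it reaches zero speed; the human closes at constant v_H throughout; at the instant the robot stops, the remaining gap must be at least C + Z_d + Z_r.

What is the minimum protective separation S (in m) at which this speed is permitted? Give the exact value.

braking lasts T_s = (3/2)/(5/2) = 0.6000 s
reaction-phase robot travel = 1.5000·0.0800 = 0.1200 m
robot covers 1.5000·0.6000 − ½·2.5000·0.6000² = 0.4500 m while stopping
person approaches 1.8000·(0.0800+0.6000) = 1.2240 m
margins: 0.2500+0.0050+0.0250 = 0.2800 m
S_min ≈ 0.1200+0.4500+1.2240+0.2800  ⇒  S_min = 1037/500 m

S_min = 1037/500 m = 2.0740 m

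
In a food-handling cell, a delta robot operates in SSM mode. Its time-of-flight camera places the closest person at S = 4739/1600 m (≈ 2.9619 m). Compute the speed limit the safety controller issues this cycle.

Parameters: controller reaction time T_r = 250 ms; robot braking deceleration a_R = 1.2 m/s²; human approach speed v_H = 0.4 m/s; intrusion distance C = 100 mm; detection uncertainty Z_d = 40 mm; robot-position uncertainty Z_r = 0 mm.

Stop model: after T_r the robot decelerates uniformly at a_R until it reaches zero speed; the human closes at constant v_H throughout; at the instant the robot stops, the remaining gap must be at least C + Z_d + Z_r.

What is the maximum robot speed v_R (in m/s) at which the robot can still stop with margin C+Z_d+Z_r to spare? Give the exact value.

quadratic (5/12)·v² + (7/12)·v + (-871/320) = 0
  disc = (7/12)² − 4·(5/12)·(-871/320) = 2809/576 ; √disc = 53/24
  v_R = (−(7/12) + 53/24) / (2·(5/12)) = 39/20 m/s
check:
T_s = v_R/a_R = (39/20)/(6/5) = 1.6250 s
reaction-phase robot travel = 1.9500·0.2500 = 0.4875 m
braking distance = 1.9500²/(2·1.2000) = 1.5844 m
human over T_r+T_s: 0.4000·(0.2500+1.6250) = 0.7500 m
C+Z_d+Z_r = 0.1000+0.0400+0.0000 = 0.1400 m
sum ≈ 0.4875+1.5844+0.7500+0.1400 ≈ 2.9619 m = S ✓

v_R_max = 39/20 m/s = 1.9500 m/s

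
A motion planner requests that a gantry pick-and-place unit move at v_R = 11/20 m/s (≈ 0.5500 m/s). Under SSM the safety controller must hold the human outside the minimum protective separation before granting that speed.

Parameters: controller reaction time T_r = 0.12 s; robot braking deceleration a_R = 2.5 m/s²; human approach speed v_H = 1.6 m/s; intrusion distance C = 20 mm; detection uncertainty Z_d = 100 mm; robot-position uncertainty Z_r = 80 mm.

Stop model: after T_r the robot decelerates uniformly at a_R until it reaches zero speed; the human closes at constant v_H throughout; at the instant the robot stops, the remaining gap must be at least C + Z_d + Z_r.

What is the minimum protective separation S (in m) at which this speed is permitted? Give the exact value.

braking lasts T_s = (11/20)/(5/2) = 0.2200 s
robot covers v_R·T_r = 0.5500·0.1200 = 0.0660 m before braking
robot under decel: 0.5500²/(2·2.5000) = 0.0605 m
person approaches 1.6000·(0.1200+0.2200) = 0.5440 m
residual clearance needed = 0.0200+0.1000+0.0800 = 0.2000 m
S_min ≈ 0.0660+0.0605+0.5440+0.2000  ⇒  S_min = 1741/2000 m

S_min = 1741/2000 m = 0.8705 m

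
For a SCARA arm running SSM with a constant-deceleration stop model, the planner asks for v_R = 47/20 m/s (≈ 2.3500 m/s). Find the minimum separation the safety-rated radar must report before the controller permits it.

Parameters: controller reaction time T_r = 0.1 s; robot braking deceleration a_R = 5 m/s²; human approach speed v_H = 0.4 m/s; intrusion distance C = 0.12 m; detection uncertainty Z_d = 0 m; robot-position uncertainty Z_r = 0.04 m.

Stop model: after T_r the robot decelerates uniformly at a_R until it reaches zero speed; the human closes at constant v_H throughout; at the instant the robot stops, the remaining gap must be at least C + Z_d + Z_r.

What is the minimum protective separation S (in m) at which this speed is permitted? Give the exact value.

T_s = v_R/a_R = (47/20)/5 = 0.4700 s
robot in T_r: 2.3500·0.1000 = 0.2350 m
braking distance = 2.3500²/(2·5.0000) = 0.5523 m
human closes 0.4000·0.5700 = 0.2280 m
C+Z_d+Z_r = 0.1200+0.0000+0.0400 = 0.1600 m
S_min ≈ 0.2350+0.5523+0.2280+0.1600  ⇒  S_min = 4701/4000 m

S_min = 4701/4000 m = 1.1752 m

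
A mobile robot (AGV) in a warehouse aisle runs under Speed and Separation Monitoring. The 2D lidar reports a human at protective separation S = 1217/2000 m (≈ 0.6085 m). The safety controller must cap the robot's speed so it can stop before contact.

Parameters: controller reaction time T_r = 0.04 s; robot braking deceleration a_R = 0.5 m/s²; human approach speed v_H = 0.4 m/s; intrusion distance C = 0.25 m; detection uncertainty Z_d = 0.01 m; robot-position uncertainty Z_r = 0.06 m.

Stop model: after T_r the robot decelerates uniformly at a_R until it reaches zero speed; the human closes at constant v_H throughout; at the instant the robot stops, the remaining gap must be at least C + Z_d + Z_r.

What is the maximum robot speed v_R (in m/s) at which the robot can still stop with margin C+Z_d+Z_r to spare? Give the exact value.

v_R_max = 1/4 m/s = 0.2500 m/s

collect terms ⇒ (1)·v_R² + (21/25)·v_R + (-109/400) = 0
  disc = (21/25)² − 4·(1)·(-109/400) = 4489/2500 ; √disc = 67/50
  v_R = (−(21/25) + 67/50) / (2·(1)) = 1/4 m/s
check:
stop time T_s = (1/4)/(1/2) = 0.5000 s
reaction-phase robot travel = 0.2500·0.0400 = 0.0100 m
robot under decel: 0.2500²/(2·0.5000) = 0.0625 m
human over T_r+T_s: 0.4000·(0.0400+0.5000) = 0.2160 m
C+Z_d+Z_r = 0.2500+0.0100+0.0600 = 0.3200 m
sum ≈ 0.0100+0.0625+0.2160+0.3200 ≈ 0.6085 m = S ✓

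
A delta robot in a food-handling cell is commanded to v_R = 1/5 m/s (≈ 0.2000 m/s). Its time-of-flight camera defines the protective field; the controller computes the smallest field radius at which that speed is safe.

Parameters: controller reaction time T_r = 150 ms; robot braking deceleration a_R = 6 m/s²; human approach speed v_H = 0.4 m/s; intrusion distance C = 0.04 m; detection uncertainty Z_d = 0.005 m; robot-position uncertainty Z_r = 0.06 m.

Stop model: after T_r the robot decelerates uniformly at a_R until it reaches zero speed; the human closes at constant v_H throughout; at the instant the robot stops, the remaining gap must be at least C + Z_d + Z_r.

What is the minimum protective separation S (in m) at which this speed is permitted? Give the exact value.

braking lasts T_s = (1/5)/6 = 0.0333 s
robot covers v_R·T_r = 0.2000·0.1500 = 0.0300 m before braking
robot covers 0.2000·0.0333 − ½·6.0000·0.0333² = 0.0033 m while stopping
human closes 0.4000·0.1833 = 0.0733 m
C+Z_d+Z_r = 0.0400+0.0050+0.0600 = 0.1050 m
S_min ≈ 0.0300+0.0033+0.0733+0.1050  ⇒  S_min = 127/600 m

S_min = 127/600 m = 0.2117 m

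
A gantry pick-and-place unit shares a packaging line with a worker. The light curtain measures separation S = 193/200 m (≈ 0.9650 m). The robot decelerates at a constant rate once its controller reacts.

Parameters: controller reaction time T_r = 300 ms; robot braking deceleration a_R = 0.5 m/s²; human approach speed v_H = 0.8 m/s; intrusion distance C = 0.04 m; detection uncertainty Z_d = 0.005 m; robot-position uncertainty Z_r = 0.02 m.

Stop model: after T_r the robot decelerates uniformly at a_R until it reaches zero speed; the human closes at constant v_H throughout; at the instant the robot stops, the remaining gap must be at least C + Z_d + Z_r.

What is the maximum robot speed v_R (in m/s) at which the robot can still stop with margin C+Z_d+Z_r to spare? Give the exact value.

v_R_max = 3/10 m/s = 0.3000 m/s

quadratic (1)·v² + (19/10)·v + (-33/50) = 0
  disc = (19/10)² − 4·(1)·(-33/50) = 25/4 ; √disc = 5/2
  v_R = (−(19/10) + 5/2) / (2·(1)) = 3/10 m/s
check:
T_s = v_R/a_R = (3/10)/(1/2) = 0.6000 s
robot covers v_R·T_r = 0.3000·0.3000 = 0.0900 m before braking
robot covers 0.3000·0.6000 − ½·0.5000·0.6000² = 0.0900 m while stopping
human closes 0.8000·0.9000 = 0.7200 m
residual clearance needed = 0.0400+0.0050+0.0200 = 0.0650 m
sum ≈ 0.0900+0.0900+0.7200+0.0650 ≈ 0.9650 m = S ✓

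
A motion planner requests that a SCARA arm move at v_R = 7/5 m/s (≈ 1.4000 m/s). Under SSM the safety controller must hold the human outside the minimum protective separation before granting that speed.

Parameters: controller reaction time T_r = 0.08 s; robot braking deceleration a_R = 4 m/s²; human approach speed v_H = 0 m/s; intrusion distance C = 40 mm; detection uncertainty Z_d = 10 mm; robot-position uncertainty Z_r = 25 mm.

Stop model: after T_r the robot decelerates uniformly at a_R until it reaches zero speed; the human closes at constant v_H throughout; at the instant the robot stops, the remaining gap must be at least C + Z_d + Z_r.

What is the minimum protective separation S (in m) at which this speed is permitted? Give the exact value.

stop time T_s = (7/5)/4 = 0.3500 s
reaction-phase robot travel = 1.4000·0.0800 = 0.1120 m
robot covers 1.4000·0.3500 − ½·4.0000·0.3500² = 0.2450 m while stopping
person approaches 0.0000·(0.0800+0.3500) = 0.0000 m
margins: 0.0400+0.0100+0.0250 = 0.0750 m
S_min ≈ 0.1120+0.2450+0.0000+0.0750  ⇒  S_min = 54/125 m

S_min = 54/125 m = 0.4320 m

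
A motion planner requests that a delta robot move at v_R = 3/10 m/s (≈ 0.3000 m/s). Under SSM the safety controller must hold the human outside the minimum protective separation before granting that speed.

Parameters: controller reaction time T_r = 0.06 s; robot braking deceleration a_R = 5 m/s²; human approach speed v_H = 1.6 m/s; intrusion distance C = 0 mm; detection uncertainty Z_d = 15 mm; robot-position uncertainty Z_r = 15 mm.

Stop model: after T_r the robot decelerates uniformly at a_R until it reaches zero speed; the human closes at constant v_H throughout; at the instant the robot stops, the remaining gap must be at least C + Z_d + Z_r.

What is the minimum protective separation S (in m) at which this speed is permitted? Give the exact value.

stop time T_s = (3/10)/5 = 0.0600 s
robot covers v_R·T_r = 0.3000·0.0600 = 0.0180 m before braking
robot under decel: 0.3000²/(2·5.0000) = 0.0090 m
person approaches 1.6000·(0.0600+0.0600) = 0.1920 m
residual clearance needed = 0.0000+0.0150+0.0150 = 0.0300 m
S_min ≈ 0.0180+0.0090+0.1920+0.0300  ⇒  S_min = 249/1000 m

S_min = 249/1000 m = 0.2490 m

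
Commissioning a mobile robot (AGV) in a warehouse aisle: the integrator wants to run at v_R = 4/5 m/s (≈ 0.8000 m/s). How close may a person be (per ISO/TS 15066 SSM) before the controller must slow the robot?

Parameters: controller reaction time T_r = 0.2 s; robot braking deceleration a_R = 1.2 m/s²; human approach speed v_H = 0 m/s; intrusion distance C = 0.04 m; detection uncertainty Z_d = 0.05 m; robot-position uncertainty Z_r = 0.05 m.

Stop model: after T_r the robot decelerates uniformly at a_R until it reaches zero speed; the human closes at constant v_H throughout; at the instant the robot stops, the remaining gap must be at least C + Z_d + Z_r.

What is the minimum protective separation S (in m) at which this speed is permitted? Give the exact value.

S_min = 17/30 m = 0.5667 m

stop time T_s = (4/5)/(6/5) = 0.6667 s
reaction-phase robot travel = 0.8000·0.2000 = 0.1600 m
braking distance = 0.8000²/(2·1.2000) = 0.2667 m
human over T_r+T_s: 0.0000·(0.2000+0.6667) = 0.0000 m
residual clearance needed = 0.0400+0.0500+0.0500 = 0.1400 m
S_min ≈ 0.1600+0.2667+0.0000+0.1400  ⇒  S_min = 17/30 m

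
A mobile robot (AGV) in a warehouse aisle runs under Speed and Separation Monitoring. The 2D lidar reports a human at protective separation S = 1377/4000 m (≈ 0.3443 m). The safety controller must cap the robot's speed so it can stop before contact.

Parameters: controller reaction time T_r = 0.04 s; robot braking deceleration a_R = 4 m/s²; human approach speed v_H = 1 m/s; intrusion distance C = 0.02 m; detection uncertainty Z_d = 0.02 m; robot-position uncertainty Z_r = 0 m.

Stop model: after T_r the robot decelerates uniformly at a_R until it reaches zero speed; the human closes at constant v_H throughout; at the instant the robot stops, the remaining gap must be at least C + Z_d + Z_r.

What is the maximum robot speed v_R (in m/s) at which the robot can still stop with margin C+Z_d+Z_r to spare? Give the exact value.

quadratic (1/8)·v² + (29/100)·v + (-1057/4000) = 0
  disc = (29/100)² − 4·(1/8)·(-1057/4000) = 8649/40000 ; √disc = 93/200
  v_R = (−(29/100) + 93/200) / (2·(1/8)) = 7/10 m/s
check:
braking lasts T_s = (7/10)/4 = 0.1750 s
robot in T_r: 0.7000·0.0400 = 0.0280 m
robot covers 0.7000·0.1750 − ½·4.0000·0.1750² = 0.0612 m while stopping
person approaches 1.0000·(0.0400+0.1750) = 0.2150 m
margins: 0.0200+0.0200+0.0000 = 0.0400 m
sum ≈ 0.0280+0.0612+0.2150+0.0400 ≈ 0.3443 m = S ✓

v_R_max = 7/10 m/s = 0.7000 m/s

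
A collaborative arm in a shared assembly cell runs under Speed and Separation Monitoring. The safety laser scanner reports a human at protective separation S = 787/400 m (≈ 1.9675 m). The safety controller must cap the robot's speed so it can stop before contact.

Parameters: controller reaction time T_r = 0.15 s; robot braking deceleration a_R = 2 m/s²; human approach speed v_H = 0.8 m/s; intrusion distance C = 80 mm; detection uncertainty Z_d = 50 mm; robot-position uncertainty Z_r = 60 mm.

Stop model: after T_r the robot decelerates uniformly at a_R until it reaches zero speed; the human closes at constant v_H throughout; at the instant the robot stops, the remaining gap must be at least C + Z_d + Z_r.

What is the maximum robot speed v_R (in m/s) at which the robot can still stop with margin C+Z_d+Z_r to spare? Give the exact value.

at the boundary: (1/4)·v² + (11/20)·v + (-663/400) = 0
  disc = (11/20)² − 4·(1/4)·(-663/400) = 49/25 ; √disc = 7/5
  v_R = (−(11/20) + 7/5) / (2·(1/4)) = 17/10 m/s
check:
T_s = v_R/a_R = (17/10)/2 = 0.8500 s
robot in T_r: 1.7000·0.1500 = 0.2550 m
robot under decel: 1.7000²/(2·2.0000) = 0.7225 m
human over T_r+T_s: 0.8000·(0.1500+0.8500) = 0.8000 m
residual clearance needed = 0.0800+0.0500+0.0600 = 0.1900 m
sum ≈ 0.2550+0.7225+0.8000+0.1900 ≈ 1.9675 m = S ✓

v_R_max = 17/10 m/s = 1.7000 m/s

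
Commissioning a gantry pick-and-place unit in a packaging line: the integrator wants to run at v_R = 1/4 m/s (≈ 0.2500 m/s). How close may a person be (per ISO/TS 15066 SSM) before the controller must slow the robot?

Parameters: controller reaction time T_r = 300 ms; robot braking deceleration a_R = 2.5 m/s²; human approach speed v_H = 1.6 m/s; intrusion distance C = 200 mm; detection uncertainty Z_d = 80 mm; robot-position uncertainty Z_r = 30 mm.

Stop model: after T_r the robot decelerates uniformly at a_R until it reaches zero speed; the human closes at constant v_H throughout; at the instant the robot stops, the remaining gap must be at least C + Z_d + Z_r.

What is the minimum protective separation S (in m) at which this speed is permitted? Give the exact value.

stop time T_s = (1/4)/(5/2) = 0.1000 s
robot covers v_R·T_r = 0.2500·0.3000 = 0.0750 m before braking
robot covers 0.2500·0.1000 − ½·2.5000·0.1000² = 0.0125 m while stopping
person approaches 1.6000·(0.3000+0.1000) = 0.6400 m
residual clearance needed = 0.2000+0.0800+0.0300 = 0.3100 m
S_min ≈ 0.0750+0.0125+0.6400+0.3100  ⇒  S_min = 83/80 m

S_min = 83/80 m = 1.0375 m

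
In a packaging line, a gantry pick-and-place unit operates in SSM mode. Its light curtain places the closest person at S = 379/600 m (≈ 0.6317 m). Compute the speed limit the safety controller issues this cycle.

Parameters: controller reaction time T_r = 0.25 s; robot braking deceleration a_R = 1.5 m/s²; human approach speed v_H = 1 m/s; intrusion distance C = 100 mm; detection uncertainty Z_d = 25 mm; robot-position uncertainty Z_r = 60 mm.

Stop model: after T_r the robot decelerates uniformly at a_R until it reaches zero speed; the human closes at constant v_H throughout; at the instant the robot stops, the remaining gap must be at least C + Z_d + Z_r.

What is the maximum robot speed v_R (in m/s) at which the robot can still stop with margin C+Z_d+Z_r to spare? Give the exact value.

quadratic (1/3)·v² + (11/12)·v + (-59/300) = 0
  disc = (11/12)² − 4·(1/3)·(-59/300) = 441/400 ; √disc = 21/20
  v_R = (−(11/12) + 21/20) / (2·(1/3)) = 1/5 m/s
check:
stop time T_s = (1/5)/(3/2) = 0.1333 s
robot in T_r: 0.2000·0.2500 = 0.0500 m
robot covers 0.2000·0.1333 − ½·1.5000·0.1333² = 0.0133 m while stopping
person approaches 1.0000·(0.2500+0.1333) = 0.3833 m
margins: 0.1000+0.0250+0.0600 = 0.1850 m
sum ≈ 0.0500+0.0133+0.3833+0.1850 ≈ 0.6317 m = S ✓

v_R_max = 1/5 m/s = 0.2000 m/s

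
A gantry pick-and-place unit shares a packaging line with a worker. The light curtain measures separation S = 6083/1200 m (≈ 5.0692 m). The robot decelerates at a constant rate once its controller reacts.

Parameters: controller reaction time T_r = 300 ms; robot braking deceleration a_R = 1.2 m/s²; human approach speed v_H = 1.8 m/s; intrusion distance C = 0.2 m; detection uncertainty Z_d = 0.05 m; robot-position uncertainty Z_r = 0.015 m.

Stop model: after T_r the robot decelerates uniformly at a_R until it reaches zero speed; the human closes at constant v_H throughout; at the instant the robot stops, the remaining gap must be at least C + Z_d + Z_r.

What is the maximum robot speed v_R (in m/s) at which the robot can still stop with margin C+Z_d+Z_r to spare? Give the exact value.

collect terms ⇒ (5/12)·v_R² + (9/5)·v_R + (-5117/1200) = 0
  disc = (9/5)² − 4·(5/12)·(-5117/1200) = 37249/3600 ; √disc = 193/60
  v_R = (−(9/5) + 193/60) / (2·(5/12)) = 17/10 m/s
check:
stop time T_s = (17/10)/(6/5) = 1.4167 s
reaction-phase robot travel = 1.7000·0.3000 = 0.5100 m
braking distance = 1.7000²/(2·1.2000) = 1.2042 m
person approaches 1.8000·(0.3000+1.4167) = 3.0900 m
margins: 0.2000+0.0500+0.0150 = 0.2650 m
sum ≈ 0.5100+1.2042+3.0900+0.2650 ≈ 5.0692 m = S ✓

v_R_max = 17/10 m/s = 1.7000 m/s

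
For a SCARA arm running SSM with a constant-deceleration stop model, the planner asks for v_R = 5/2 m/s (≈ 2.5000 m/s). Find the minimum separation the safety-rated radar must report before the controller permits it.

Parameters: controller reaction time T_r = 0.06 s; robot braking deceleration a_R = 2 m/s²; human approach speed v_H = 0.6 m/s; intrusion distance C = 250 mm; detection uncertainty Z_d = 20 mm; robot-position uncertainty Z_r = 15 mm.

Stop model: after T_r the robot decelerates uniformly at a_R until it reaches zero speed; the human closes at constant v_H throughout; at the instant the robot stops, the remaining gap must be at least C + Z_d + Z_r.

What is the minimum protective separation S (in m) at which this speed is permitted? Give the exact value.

braking lasts T_s = (5/2)/2 = 1.2500 s
reaction-phase robot travel = 2.5000·0.0600 = 0.1500 m
robot under decel: 2.5000²/(2·2.0000) = 1.5625 m
person approaches 0.6000·(0.0600+1.2500) = 0.7860 m
C+Z_d+Z_r = 0.2500+0.0200+0.0150 = 0.2850 m
S_min ≈ 0.1500+1.5625+0.7860+0.2850  ⇒  S_min = 5567/2000 m

S_min = 5567/2000 m = 2.7835 m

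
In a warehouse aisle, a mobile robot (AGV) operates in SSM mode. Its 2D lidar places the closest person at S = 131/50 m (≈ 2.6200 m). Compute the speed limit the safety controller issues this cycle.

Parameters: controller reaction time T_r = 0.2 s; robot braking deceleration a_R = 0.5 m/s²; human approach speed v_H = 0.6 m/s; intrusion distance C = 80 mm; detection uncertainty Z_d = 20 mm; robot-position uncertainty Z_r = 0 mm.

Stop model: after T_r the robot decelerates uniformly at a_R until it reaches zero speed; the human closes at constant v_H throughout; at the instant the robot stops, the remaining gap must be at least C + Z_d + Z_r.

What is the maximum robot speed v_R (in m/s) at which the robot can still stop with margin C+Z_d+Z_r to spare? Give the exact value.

at the boundary: (1)·v² + (7/5)·v + (-12/5) = 0
  disc = (7/5)² − 4·(1)·(-12/5) = 289/25 ; √disc = 17/5
  v_R = (−(7/5) + 17/5) / (2·(1)) = 1 m/s
check:
braking lasts T_s = 1/(1/2) = 2.0000 s
robot covers v_R·T_r = 1.0000·0.2000 = 0.2000 m before braking
robot under decel: 1.0000²/(2·0.5000) = 1.0000 m
human closes 0.6000·2.2000 = 1.3200 m
residual clearance needed = 0.0800+0.0200+0.0000 = 0.1000 m
sum ≈ 0.2000+1.0000+1.3200+0.1000 ≈ 2.6200 m = S ✓

v_R_max = 1 m/s = 1.0000 m/s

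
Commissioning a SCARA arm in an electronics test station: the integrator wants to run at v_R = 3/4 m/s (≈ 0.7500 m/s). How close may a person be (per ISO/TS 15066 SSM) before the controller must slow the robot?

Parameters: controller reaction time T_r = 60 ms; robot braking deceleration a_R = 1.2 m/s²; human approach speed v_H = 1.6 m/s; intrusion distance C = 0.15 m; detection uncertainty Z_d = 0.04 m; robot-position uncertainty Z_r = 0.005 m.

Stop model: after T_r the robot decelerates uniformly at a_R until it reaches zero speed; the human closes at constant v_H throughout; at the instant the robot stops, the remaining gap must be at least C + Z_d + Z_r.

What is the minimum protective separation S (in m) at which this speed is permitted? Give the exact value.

S_min = 12563/8000 m = 1.5704 m

braking lasts T_s = (3/4)/(6/5) = 0.6250 s
robot covers v_R·T_r = 0.7500·0.0600 = 0.0450 m before braking
robot under decel: 0.7500²/(2·1.2000) = 0.2344 m
human over T_r+T_s: 1.6000·(0.0600+0.6250) = 1.0960 m
C+Z_d+Z_r = 0.1500+0.0400+0.0050 = 0.1950 m
S_min ≈ 0.0450+0.2344+1.0960+0.1950  ⇒  S_min = 12563/8000 m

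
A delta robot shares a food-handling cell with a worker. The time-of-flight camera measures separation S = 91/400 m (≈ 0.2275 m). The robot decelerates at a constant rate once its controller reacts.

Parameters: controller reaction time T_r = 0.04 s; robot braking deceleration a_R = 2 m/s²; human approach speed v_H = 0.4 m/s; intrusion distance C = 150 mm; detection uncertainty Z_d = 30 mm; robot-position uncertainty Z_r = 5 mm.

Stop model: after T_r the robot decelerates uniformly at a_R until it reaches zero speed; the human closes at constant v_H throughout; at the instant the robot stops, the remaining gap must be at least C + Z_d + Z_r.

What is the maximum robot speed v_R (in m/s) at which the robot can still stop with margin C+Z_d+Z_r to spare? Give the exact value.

at the boundary: (1/4)·v² + (6/25)·v + (-53/2000) = 0
  disc = (6/25)² − 4·(1/4)·(-53/2000) = 841/10000 ; √disc = 29/100
  v_R = (−(6/25) + 29/100) / (2·(1/4)) = 1/10 m/s
check:
braking lasts T_s = (1/10)/2 = 0.0500 s
robot in T_r: 0.1000·0.0400 = 0.0040 m
robot under decel: 0.1000²/(2·2.0000) = 0.0025 m
person approaches 0.4000·(0.0400+0.0500) = 0.0360 m
C+Z_d+Z_r = 0.1500+0.0300+0.0050 = 0.1850 m
sum ≈ 0.0040+0.0025+0.0360+0.1850 ≈ 0.2275 m = S ✓

v_R_max = 1/10 m/s = 0.1000 m/s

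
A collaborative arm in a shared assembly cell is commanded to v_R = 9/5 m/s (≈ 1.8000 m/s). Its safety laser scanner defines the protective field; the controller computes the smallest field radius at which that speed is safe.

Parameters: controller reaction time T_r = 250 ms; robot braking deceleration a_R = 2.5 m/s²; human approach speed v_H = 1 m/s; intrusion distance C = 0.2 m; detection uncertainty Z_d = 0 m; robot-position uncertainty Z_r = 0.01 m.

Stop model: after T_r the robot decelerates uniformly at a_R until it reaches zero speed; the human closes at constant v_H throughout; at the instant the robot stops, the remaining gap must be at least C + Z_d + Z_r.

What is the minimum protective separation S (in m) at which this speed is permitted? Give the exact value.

T_s = v_R/a_R = (9/5)/(5/2) = 0.7200 s
robot in T_r: 1.8000·0.2500 = 0.4500 m
robot under decel: 1.8000²/(2·2.5000) = 0.6480 m
human over T_r+T_s: 1.0000·(0.2500+0.7200) = 0.9700 m
margins: 0.2000+0.0000+0.0100 = 0.2100 m
S_min ≈ 0.4500+0.6480+0.9700+0.2100  ⇒  S_min = 1139/500 m

S_min = 1139/500 m = 2.2780 m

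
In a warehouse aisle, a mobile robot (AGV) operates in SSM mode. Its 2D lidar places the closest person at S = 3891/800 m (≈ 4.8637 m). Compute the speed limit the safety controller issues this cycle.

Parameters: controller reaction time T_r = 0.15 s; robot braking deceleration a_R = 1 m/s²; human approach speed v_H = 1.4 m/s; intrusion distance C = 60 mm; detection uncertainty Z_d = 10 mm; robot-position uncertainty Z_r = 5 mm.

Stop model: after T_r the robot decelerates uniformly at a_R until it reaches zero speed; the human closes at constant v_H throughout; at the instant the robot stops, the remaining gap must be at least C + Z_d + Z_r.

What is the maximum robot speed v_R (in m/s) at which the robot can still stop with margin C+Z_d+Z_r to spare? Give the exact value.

v_R_max = 37/20 m/s = 1.8500 m/s

collect terms ⇒ (1/2)·v_R² + (31/20)·v_R + (-3663/800) = 0
  disc = (31/20)² − 4·(1/2)·(-3663/800) = 289/25 ; √disc = 17/5
  v_R = (−(31/20) + 17/5) / (2·(1/2)) = 37/20 m/s
check:
braking lasts T_s = (37/20)/1 = 1.8500 s
reaction-phase robot travel = 1.8500·0.1500 = 0.2775 m
robot covers 1.8500·1.8500 − ½·1.0000·1.8500² = 1.7112 m while stopping
human closes 1.4000·2.0000 = 2.8000 m
residual clearance needed = 0.0600+0.0100+0.0050 = 0.0750 m
sum ≈ 0.2775+1.7112+2.8000+0.0750 ≈ 4.8637 m = S ✓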